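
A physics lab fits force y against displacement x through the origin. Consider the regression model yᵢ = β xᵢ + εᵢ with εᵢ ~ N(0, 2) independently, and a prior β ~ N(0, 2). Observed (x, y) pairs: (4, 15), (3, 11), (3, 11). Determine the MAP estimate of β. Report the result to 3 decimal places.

β̂_MAP = 3.600

log p(β | y) = −Σ(yᵢ − βxᵢ)²/(2·2) − β²/(2·2) + const.
Setting the derivative to zero: Σxᵢ(yᵢ − βxᵢ)/2 − β/2 = 0, so β = Σxᵢyᵢ / (Σxᵢ² + σ²/τ²).
Σxᵢyᵢ = 4·15 + 3·11 + 3·11 = 126; Σxᵢ² = 34; σ²/τ² = 1.
β̂_MAP = 126 / (34 + 1) = 126/35 ≈ 3.600.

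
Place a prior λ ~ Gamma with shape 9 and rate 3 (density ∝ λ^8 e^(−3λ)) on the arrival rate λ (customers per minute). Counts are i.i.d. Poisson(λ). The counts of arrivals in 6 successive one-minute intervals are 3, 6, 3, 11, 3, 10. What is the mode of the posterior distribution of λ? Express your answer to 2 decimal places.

Σxᵢ = 3+6+3+11+3+10 = 36, with n = 6.
Posterior ∝ λ^8e^(−3λ) · λ^36e^(−6λ) = λ^44e^(−9λ), i.e. Gamma(shape=45, rate=9).
The mode of a Gamma(a, b) with a ≥ 1 (shape–rate) is (a−1)/b = 44/9 ≈ 4.89.

λ̂_MAP = 4.89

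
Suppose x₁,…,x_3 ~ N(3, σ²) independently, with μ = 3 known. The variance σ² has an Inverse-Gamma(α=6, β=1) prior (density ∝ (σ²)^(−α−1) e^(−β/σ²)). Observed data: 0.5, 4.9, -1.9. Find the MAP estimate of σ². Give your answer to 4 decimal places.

σ̂²_MAP = 2.1100

Sum of squared deviations about the known mean: SS = (0.5−3)² + (4.9−3)² + (-1.9−3)² = 33.87.
The Normal likelihood contributes (σ²)^(−n/2) exp(−SS/(2σ²)), so the posterior is Inverse-Gamma(α + n/2, β + SS/2) = Inverse-Gamma(7.5, 17.935).
The mode of Inverse-Gamma(a, b) is b/(a+1) = 17.935/8.5 ≈ 2.1100.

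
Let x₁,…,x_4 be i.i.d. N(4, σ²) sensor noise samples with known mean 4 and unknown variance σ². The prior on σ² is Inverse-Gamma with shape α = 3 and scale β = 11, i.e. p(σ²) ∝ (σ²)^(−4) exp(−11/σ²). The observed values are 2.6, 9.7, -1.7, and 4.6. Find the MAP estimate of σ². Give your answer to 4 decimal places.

Sum of squared deviations about the known mean: SS = (2.6−4)² + (9.7−4)² + (-1.7−4)² + (4.6−4)² = 67.3.
The Normal likelihood contributes (σ²)^(−n/2) exp(−SS/(2σ²)), so the posterior is Inverse-Gamma(α + n/2, β + SS/2) = Inverse-Gamma(5, 44.65).
The mode of Inverse-Gamma(a, b) is b/(a+1) = 44.65/6 ≈ 7.4417.

σ̂²_MAP = 7.4417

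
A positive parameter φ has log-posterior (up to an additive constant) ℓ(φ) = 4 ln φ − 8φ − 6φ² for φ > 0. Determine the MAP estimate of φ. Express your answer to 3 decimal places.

ℓ'(φ) = 4/φ − 8 − 12φ. Setting this to zero and multiplying by φ: 12φ² + 8φ − 4 = 0.
φ = (−8 + √(8² + 4·12·4)) / (2·12) = (−8 + √256) / 24 = (−8 + 16)/24 = 1/3.
ℓ''(φ) = −4/φ² − 12 < 0, confirming a maximum.

φ̂_MAP = 0.333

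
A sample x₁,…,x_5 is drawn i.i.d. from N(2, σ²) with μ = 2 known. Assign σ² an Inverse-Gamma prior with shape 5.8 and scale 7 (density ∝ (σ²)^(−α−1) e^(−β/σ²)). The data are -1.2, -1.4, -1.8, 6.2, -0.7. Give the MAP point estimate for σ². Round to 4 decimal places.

σ̂²_MAP = 4.0414

Sum of squared deviations about the known mean: SS = (-1.2−2)² + (-1.4−2)² + (-1.8−2)² + (6.2−2)² + (-0.7−2)² = 61.17.
The Normal likelihood contributes (σ²)^(−n/2) exp(−SS/(2σ²)), so the posterior is Inverse-Gamma(α + n/2, β + SS/2) = Inverse-Gamma(8.3, 37.585).
The mode of Inverse-Gamma(a, b) is b/(a+1) = 37.585/9.3 ≈ 4.0414.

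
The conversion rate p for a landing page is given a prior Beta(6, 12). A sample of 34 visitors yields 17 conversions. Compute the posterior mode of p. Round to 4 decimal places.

Prior: Beta(6, 12).
Data: 17 successes in 34 trials. The binomial likelihood contributes p^17(1−p)^17, so the posterior is Beta(6+17, 12+17) = Beta(23, 29).
For Beta(a, b) with a, b > 1 the mode is (a−1)/(a+b−2) = 22/50 ≈ 0.4400.

p̂_MAP = 0.4400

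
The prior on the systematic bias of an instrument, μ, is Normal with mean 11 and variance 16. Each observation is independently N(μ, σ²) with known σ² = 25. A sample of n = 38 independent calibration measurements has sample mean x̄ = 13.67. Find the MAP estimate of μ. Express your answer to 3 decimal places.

n = 38, x̄ = 13.67.
For a Normal prior and Normal likelihood with known variance, the posterior is Normal; its mode equals its mean, the precision-weighted average.
Prior precision 1/σ₀² = 1/16 = 0.0625; data precision n/σ² = 38/25 = 1.52.
μ̂ = (0.0625·11 + 1.52·13.67) / (0.0625 + 1.52) = 21.4659/1.5825 = 71553/5275 ≈ 13.565.

μ̂_MAP = 13.565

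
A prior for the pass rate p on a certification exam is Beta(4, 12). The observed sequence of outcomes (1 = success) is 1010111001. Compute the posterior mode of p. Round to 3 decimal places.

p̂_MAP = 0.375

Prior: Beta(4, 12).
Data: 6 successes in 10 trials (from the sequence). The binomial likelihood contributes p^6(1−p)^4, so the posterior is Beta(4+6, 12+4) = Beta(10, 16).
For Beta(a, b) with a, b > 1 the mode is (a−1)/(a+b−2) = 9/24 ≈ 0.375.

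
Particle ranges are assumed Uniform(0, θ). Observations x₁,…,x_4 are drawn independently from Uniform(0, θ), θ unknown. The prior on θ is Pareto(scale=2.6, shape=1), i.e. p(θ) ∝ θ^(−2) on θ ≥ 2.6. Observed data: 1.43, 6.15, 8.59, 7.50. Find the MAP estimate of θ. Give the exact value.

The Uniform(0, θ) likelihood is θ^(−n) for θ ≥ max(xᵢ), zero otherwise. Here max(xᵢ) = 8.59.
Posterior ∝ θ^(−2) · θ^(−4) = θ^(−6) on θ ≥ max(2.6, 8.59) = 8.59.
This density is strictly decreasing in θ, so the posterior mode lies at the lower boundary of the support.

θ̂_MAP = 8.59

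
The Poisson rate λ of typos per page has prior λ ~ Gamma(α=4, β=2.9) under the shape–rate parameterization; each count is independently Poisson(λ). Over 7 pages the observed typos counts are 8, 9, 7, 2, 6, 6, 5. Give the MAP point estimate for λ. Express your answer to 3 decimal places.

λ̂_MAP = 4.646

Σxᵢ = 8+9+7+2+6+6+5 = 43, with n = 7.
Posterior ∝ λ^3e^(−2.9λ) · λ^43e^(−7λ) = λ^46e^(−9.9λ), i.e. Gamma(shape=47, rate=9.9).
The mode of a Gamma(a, b) with a ≥ 1 (shape–rate) is (a−1)/b = 46/9.9 ≈ 4.646.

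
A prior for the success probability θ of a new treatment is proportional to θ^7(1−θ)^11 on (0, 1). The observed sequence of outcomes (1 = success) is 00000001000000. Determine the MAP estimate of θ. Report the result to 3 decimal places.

The prior density ∝ θ^7(1−θ)^11 is the kernel of Beta(8, 12).
Data: 1 success in 14 trials (from the sequence). The binomial likelihood contributes θ(1−θ)^13, so the posterior is Beta(8+1, 12+13) = Beta(9, 25).
For Beta(a, b) with a, b > 1 the mode is (a−1)/(a+b−2) = 8/32 ≈ 0.250.

θ̂_MAP = 0.250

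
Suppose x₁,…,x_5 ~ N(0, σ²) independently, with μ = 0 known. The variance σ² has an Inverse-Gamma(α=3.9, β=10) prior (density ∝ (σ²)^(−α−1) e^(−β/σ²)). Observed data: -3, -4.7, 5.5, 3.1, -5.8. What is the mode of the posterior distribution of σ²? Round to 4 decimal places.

σ̂²_MAP = 8.4182

Sum of squared deviations about the known mean: SS = (-3−0)² + (-4.7−0)² + (5.5−0)² + (3.1−0)² + (-5.8−0)² = 104.59.
The Normal likelihood contributes (σ²)^(−n/2) exp(−SS/(2σ²)), so the posterior is Inverse-Gamma(α + n/2, β + SS/2) = Inverse-Gamma(6.4, 62.295).
The mode of Inverse-Gamma(a, b) is b/(a+1) = 62.295/7.4 ≈ 8.4182.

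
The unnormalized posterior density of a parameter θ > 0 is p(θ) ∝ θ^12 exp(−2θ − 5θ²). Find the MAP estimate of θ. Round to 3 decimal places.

ℓ'(θ) = 12/θ − 2 − 10θ. Setting this to zero and multiplying by θ: 10θ² + 2θ − 12 = 0.
θ = (−2 + √(2² + 4·10·12)) / (2·10) = (−2 + √484) / 20 = (−2 + 22)/20 = 1.
ℓ''(θ) = −12/θ² − 10 < 0, confirming a maximum.

θ̂_MAP = 1.000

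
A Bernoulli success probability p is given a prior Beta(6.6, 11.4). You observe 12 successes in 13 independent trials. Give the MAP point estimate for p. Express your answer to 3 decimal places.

p̂_MAP = 0.607

Prior: Beta(6.6, 11.4).
Data: 12 successes in 13 trials. The binomial likelihood contributes p^12(1−p)^1, so the posterior is Beta(6.6+12, 11.4+1) = Beta(18.6, 12.4).
For Beta(a, b) with a, b > 1 the mode is (a−1)/(a+b−2) = 17.6/29 ≈ 0.607.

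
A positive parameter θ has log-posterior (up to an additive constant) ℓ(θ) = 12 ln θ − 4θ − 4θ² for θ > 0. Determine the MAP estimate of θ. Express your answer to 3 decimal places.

θ̂_MAP = 1.000

ℓ'(θ) = 12/θ − 4 − 8θ. Setting this to zero and multiplying by θ: 8θ² + 4θ − 12 = 0.
θ = (−4 + √(4² + 4·8·12)) / (2·8) = (−4 + √400) / 16 = (−4 + 20)/16 = 1.
ℓ''(θ) = −12/θ² − 8 < 0, confirming a maximum.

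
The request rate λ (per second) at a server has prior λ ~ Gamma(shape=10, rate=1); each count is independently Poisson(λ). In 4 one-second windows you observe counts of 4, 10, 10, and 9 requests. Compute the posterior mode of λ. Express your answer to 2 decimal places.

λ̂_MAP = 8.40

Σxᵢ = 4+10+10+9 = 33, with n = 4.
Posterior ∝ λ^9e^(−1λ) · λ^33e^(−4λ) = λ^42e^(−5λ), i.e. Gamma(shape=43, rate=5).
The mode of a Gamma(a, b) with a ≥ 1 (shape–rate) is (a−1)/b = 42/5 ≈ 8.40.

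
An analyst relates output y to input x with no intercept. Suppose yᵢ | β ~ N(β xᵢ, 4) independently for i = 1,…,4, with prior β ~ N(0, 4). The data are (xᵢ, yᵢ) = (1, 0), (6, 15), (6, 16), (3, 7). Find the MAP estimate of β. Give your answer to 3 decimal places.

log p(β | y) = −Σ(yᵢ − βxᵢ)²/(2·4) − β²/(2·4) + const.
Setting the derivative to zero: Σxᵢ(yᵢ − βxᵢ)/4 − β/4 = 0, so β = Σxᵢyᵢ / (Σxᵢ² + σ²/τ²).
Σxᵢyᵢ = 1·0 + 6·15 + 6·16 + 3·7 = 207; Σxᵢ² = 82; σ²/τ² = 1.
β̂_MAP = 207 / (82 + 1) = 207/83 ≈ 2.494.

β̂_MAP = 2.494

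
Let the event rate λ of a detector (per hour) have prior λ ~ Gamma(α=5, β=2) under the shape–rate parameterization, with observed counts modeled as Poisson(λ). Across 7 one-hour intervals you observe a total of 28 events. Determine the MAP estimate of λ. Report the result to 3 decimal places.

λ̂_MAP = 3.556

Σxᵢ = 28, n = 7.
Posterior ∝ λ^4e^(−2λ) · λ^28e^(−7λ) = λ^32e^(−9λ), i.e. Gamma(shape=33, rate=9).
The mode of a Gamma(a, b) with a ≥ 1 (shape–rate) is (a−1)/b = 32/9 ≈ 3.556.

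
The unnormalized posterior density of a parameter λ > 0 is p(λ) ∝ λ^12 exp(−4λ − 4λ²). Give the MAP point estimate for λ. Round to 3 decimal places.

λ̂_MAP = 1.000

ℓ'(λ) = 12/λ − 4 − 8λ. Setting this to zero and multiplying by λ: 8λ² + 4λ − 12 = 0.
λ = (−4 + √(4² + 4·8·12)) / (2·8) = (−4 + √400) / 16 = (−4 + 20)/16 = 1.
ℓ''(λ) = −12/λ² − 8 < 0, confirming a maximum.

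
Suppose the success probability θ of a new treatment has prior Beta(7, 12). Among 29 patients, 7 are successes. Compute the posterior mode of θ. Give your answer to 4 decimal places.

Prior: Beta(7, 12).
Data: 7 successes in 29 trials. The binomial likelihood contributes θ^7(1−θ)^22, so the posterior is Beta(7+7, 12+22) = Beta(14, 34).
For Beta(a, b) with a, b > 1 the mode is (a−1)/(a+b−2) = 13/46 ≈ 0.2826.

θ̂_MAP = 0.2826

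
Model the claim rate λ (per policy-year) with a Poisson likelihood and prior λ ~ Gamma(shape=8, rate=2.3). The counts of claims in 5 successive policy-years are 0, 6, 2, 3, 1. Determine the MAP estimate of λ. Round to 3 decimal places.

Σxᵢ = 0+6+2+3+1 = 12, with n = 5.
Posterior ∝ λ^7e^(−2.3λ) · λ^12e^(−5λ) = λ^19e^(−7.3λ), i.e. Gamma(shape=20, rate=7.3).
The mode of a Gamma(a, b) with a ≥ 1 (shape–rate) is (a−1)/b = 19/7.3 ≈ 2.603.

λ̂_MAP = 2.603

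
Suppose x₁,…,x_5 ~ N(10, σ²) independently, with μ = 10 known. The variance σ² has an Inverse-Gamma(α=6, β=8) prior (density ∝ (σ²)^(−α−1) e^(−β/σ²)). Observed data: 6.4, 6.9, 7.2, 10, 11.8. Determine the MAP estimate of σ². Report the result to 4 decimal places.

σ̂²_MAP = 2.6132

Sum of squared deviations about the known mean: SS = (6.4−10)² + (6.9−10)² + (7.2−10)² + (10−10)² + (11.8−10)² = 33.65.
The Normal likelihood contributes (σ²)^(−n/2) exp(−SS/(2σ²)), so the posterior is Inverse-Gamma(α + n/2, β + SS/2) = Inverse-Gamma(8.5, 24.825).
The mode of Inverse-Gamma(a, b) is b/(a+1) = 24.825/9.5 ≈ 2.6132.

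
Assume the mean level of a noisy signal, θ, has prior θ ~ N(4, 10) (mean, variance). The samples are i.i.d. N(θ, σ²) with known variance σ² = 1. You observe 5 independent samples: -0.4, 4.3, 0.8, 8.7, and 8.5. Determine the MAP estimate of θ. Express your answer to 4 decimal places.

n = 5; x̄ = ((-0.4) + 4.3 + 0.8 + 8.7 + 8.5)/5 = 21.9/5 = 4.38.
For a Normal prior and Normal likelihood with known variance, the posterior is Normal; its mode equals its mean, the precision-weighted average.
Prior precision 1/σ₀² = 1/10 = 0.1; data precision n/σ² = 5/1 = 5.
θ̂ = (0.1·4 + 5·4.38) / (0.1 + 5) = 22.3/5.1 = 223/51 ≈ 4.3725.

θ̂_MAP = 4.3725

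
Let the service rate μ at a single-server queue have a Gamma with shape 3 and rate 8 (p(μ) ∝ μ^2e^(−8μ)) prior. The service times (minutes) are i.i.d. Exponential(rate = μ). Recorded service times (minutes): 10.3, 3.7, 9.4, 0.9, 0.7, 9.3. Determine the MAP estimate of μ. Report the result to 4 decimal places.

μ̂_MAP = 0.1891

The Exponential(rate=μ) likelihood is ∝ μ^n e^(−μΣtᵢ). Here n = 6 and Σtᵢ = 10.3 + 3.7 + 9.4 + 0.9 + 0.7 + 9.3 = 34.3.
Posterior ∝ μ^2e^(−8μ) · μ^6e^(−34.3μ) = μ^8e^(−42.3μ), i.e. Gamma(9, 42.3).
Mode = (a−1)/b = 8/42.3 ≈ 0.1891.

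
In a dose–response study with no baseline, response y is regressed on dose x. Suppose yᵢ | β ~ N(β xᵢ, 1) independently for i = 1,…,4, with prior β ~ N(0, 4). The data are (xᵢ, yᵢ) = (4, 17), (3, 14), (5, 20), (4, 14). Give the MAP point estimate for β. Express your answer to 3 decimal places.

log p(β | y) = −Σ(yᵢ − βxᵢ)²/(2·1) − β²/(2·4) + const.
Setting the derivative to zero: Σxᵢ(yᵢ − βxᵢ)/1 − β/4 = 0, so β = Σxᵢyᵢ / (Σxᵢ² + σ²/τ²).
Σxᵢyᵢ = 4·17 + 3·14 + 5·20 + 4·14 = 266; Σxᵢ² = 66; σ²/τ² = 0.25.
β̂_MAP = 266 / (66 + 0.25) = 266/66.25 ≈ 4.015.

β̂_MAP = 4.015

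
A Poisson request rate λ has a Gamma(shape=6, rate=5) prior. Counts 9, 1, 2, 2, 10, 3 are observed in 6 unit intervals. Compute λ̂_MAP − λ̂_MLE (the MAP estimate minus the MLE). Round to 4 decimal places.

MAP − MLE = -1.5909

Σxᵢ = 27. Posterior is Gamma(33, 11); MAP = (33−1)/11 = 32/11 ≈ 2.90909.
MLE = x̄ = 27/6 ≈ 4.50000.
Difference = 32/11 − 27/6 = -35/22 ≈ -1.5909.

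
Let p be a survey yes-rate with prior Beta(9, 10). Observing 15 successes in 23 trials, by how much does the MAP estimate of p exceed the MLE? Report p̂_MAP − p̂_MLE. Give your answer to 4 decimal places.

MAP − MLE = -0.0772

Posterior is Beta(24, 18); MAP = (24−1)/(42−2) = 23/40 ≈ 0.57500.
MLE ignores the prior: p̂_MLE = k/n = 15/23 ≈ 0.65217.
Difference = 23/40 − 15/23 = -71/920 ≈ -0.0772.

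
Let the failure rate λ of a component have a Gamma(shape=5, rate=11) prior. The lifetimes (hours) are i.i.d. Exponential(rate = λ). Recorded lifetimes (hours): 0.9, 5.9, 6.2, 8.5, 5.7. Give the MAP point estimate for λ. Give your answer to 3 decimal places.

The Exponential(rate=λ) likelihood is ∝ λ^n e^(−λΣtᵢ). Here n = 5 and Σtᵢ = 0.9 + 5.9 + 6.2 + 8.5 + 5.7 = 27.2.
Posterior ∝ λ^4e^(−11λ) · λ^5e^(−27.2λ) = λ^9e^(−38.2λ), i.e. Gamma(10, 38.2).
Mode = (a−1)/b = 9/38.2 ≈ 0.236.

λ̂_MAP = 0.236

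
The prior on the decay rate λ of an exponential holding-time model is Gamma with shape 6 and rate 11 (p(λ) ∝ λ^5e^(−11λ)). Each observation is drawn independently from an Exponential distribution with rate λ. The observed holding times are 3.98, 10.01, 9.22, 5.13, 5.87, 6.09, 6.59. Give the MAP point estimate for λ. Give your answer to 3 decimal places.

The Exponential(rate=λ) likelihood is ∝ λ^n e^(−λΣtᵢ). Here n = 7 and Σtᵢ = 3.98 + 10.01 + 9.22 + 5.13 + 5.87 + 6.09 + 6.59 = 46.89.
Posterior ∝ λ^5e^(−11λ) · λ^7e^(−46.89λ) = λ^12e^(−57.89λ), i.e. Gamma(13, 57.89).
Mode = (a−1)/b = 12/57.89 ≈ 0.207.

λ̂_MAP = 0.207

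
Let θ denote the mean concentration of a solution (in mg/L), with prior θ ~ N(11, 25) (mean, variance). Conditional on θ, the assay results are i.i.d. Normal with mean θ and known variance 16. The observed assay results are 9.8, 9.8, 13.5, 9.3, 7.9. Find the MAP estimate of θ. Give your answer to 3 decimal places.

n = 5; x̄ = (9.8 + 9.8 + 13.5 + 9.3 + 7.9)/5 = 50.3/5 = 10.06.
For a Normal prior and Normal likelihood with known variance, the posterior is Normal; its mode equals its mean, the precision-weighted average.
Prior precision 1/σ₀² = 1/25 = 0.04; data precision n/σ² = 5/16 = 0.3125.
θ̂ = (0.04·11 + 0.3125·10.06) / (0.04 + 0.3125) = 3.58375/0.3525 = 61/6 ≈ 10.167.

θ̂_MAP = 10.167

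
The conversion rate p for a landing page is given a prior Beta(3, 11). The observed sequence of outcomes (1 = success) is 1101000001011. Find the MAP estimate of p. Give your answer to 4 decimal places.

p̂_MAP = 0.3200

Prior: Beta(3, 11).
Data: 6 successes in 13 trials (from the sequence). The binomial likelihood contributes p^6(1−p)^7, so the posterior is Beta(3+6, 11+7) = Beta(9, 18).
For Beta(a, b) with a, b > 1 the mode is (a−1)/(a+b−2) = 8/25 ≈ 0.3200.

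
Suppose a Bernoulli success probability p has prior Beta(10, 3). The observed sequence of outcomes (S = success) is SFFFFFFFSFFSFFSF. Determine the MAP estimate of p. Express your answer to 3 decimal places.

p̂_MAP = 0.481

Prior: Beta(10, 3).
Data: 4 successes in 16 trials (from the sequence). The binomial likelihood contributes p^4(1−p)^12, so the posterior is Beta(10+4, 3+12) = Beta(14, 15).
For Beta(a, b) with a, b > 1 the mode is (a−1)/(a+b−2) = 13/27 ≈ 0.481.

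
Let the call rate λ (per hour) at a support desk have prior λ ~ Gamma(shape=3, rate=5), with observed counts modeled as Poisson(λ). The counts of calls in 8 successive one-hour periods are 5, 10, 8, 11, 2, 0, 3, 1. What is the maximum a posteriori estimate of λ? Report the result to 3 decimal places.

λ̂_MAP = 3.231

Σxᵢ = 5+10+8+11+2+0+3+1 = 40, with n = 8.
Posterior ∝ λ^2e^(−5λ) · λ^40e^(−8λ) = λ^42e^(−13λ), i.e. Gamma(shape=43, rate=13).
The mode of a Gamma(a, b) with a ≥ 1 (shape–rate) is (a−1)/b = 42/13 ≈ 3.231.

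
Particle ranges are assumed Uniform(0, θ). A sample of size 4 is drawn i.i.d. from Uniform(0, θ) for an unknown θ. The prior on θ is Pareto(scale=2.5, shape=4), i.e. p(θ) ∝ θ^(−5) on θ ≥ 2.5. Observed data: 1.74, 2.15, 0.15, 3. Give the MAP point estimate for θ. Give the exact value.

θ̂_MAP = 3

The Uniform(0, θ) likelihood is θ^(−n) for θ ≥ max(xᵢ), zero otherwise. Here max(xᵢ) = 3.
Posterior ∝ θ^(−5) · θ^(−4) = θ^(−9) on θ ≥ max(2.5, 3) = 3.
This density is strictly decreasing in θ, so the posterior mode lies at the lower boundary of the support.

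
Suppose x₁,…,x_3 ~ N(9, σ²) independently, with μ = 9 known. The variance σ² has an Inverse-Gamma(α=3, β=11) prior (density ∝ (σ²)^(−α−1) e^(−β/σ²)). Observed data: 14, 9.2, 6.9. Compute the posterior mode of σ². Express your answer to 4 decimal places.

Sum of squared deviations about the known mean: SS = (14−9)² + (9.2−9)² + (6.9−9)² = 29.45.
The Normal likelihood contributes (σ²)^(−n/2) exp(−SS/(2σ²)), so the posterior is Inverse-Gamma(α + n/2, β + SS/2) = Inverse-Gamma(4.5, 25.725).
The mode of Inverse-Gamma(a, b) is b/(a+1) = 25.725/5.5 ≈ 4.6773.

σ̂²_MAP = 4.6773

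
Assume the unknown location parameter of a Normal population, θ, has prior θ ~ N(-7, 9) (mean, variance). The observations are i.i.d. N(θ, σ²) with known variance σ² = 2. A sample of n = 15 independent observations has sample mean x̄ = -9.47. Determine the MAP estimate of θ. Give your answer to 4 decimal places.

n = 15, x̄ = -9.47.
For a Normal prior and Normal likelihood with known variance, the posterior is Normal; its mode equals its mean, the precision-weighted average.
Prior precision 1/σ₀² = 1/9; data precision n/σ² = 15/2 = 7.5.
θ̂ = ((1/9)·(-7) + 7.5·(-9.47)) / (1/9 + 7.5) = (-25849/360)/(137/18) = -25849/2740 ≈ -9.4339.

θ̂_MAP = -9.4339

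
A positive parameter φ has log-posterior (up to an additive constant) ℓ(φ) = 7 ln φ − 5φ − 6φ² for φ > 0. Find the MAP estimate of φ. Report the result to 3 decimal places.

ℓ'(φ) = 7/φ − 5 − 12φ. Setting this to zero and multiplying by φ: 12φ² + 5φ − 7 = 0.
φ = (−5 + √(5² + 4·12·7)) / (2·12) = (−5 + √361) / 24 = (−5 + 19)/24 = 7/12.
ℓ''(φ) = −7/φ² − 12 < 0, confirming a maximum.

φ̂_MAP = 0.583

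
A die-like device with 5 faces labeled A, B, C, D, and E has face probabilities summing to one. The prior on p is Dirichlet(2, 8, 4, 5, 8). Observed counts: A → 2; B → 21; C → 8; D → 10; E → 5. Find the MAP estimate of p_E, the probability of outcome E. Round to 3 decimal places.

The posterior is Dirichlet(αᵢ + nᵢ) = Dirichlet(4, 29, 12, 15, 13).
For a Dirichlet(a₁,…,a_K) with all aᵢ > 1, the mode has j-th component (aⱼ − 1)/(Σaᵢ − K).
Here Σaᵢ = 73 and K = 5, so p_E = (13 − 1)/(73 − 5) = 12/68 ≈ 0.176.

MAP estimate of p_E = 0.176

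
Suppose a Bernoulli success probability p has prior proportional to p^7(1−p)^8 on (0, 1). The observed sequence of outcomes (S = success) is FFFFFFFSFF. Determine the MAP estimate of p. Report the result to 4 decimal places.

p̂_MAP = 0.3200

The prior density ∝ p^7(1−p)^8 is the kernel of Beta(8, 9).
Data: 1 success in 10 trials (from the sequence). The binomial likelihood contributes p(1−p)^9, so the posterior is Beta(8+1, 9+9) = Beta(9, 18).
For Beta(a, b) with a, b > 1 the mode is (a−1)/(a+b−2) = 8/25 ≈ 0.3200.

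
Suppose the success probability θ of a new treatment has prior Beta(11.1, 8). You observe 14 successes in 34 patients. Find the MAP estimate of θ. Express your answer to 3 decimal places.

Prior: Beta(11.1, 8).
Data: 14 successes in 34 trials. The binomial likelihood contributes θ^14(1−θ)^20, so the posterior is Beta(11.1+14, 8+20) = Beta(25.1, 28).
For Beta(a, b) with a, b > 1 the mode is (a−1)/(a+b−2) = 24.1/51.1 ≈ 0.472.

θ̂_MAP = 0.472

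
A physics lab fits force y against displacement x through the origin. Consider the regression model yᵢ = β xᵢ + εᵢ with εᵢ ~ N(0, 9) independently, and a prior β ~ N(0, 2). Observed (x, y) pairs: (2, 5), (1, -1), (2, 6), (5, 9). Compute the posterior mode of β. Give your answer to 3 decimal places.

β̂_MAP = 1.714

log p(β | y) = −Σ(yᵢ − βxᵢ)²/(2·9) − β²/(2·2) + const.
Setting the derivative to zero: Σxᵢ(yᵢ − βxᵢ)/9 − β/2 = 0, so β = Σxᵢyᵢ / (Σxᵢ² + σ²/τ²).
Σxᵢyᵢ = 2·5 + 1·(-1) + 2·6 + 5·9 = 66; Σxᵢ² = 34; σ²/τ² = 4.5.
β̂_MAP = 66 / (34 + 4.5) = 66/38.5 ≈ 1.714.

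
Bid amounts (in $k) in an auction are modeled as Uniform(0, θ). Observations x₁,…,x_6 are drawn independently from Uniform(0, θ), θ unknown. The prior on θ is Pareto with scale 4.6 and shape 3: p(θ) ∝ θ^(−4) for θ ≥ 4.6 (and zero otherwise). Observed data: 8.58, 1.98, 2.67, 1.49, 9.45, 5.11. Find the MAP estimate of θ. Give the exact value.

The Uniform(0, θ) likelihood is θ^(−n) for θ ≥ max(xᵢ), zero otherwise. Here max(xᵢ) = 9.45.
Posterior ∝ θ^(−4) · θ^(−6) = θ^(−10) on θ ≥ max(4.6, 9.45) = 9.45.
This density is strictly decreasing in θ, so the posterior mode lies at the lower boundary of the support.

θ̂_MAP = 9.45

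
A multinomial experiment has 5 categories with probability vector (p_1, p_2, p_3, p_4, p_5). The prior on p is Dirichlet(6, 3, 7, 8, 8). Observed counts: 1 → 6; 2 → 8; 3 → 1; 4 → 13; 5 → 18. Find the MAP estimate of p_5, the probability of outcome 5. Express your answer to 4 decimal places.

The posterior is Dirichlet(αᵢ + nᵢ) = Dirichlet(12, 11, 8, 21, 26).
For a Dirichlet(a₁,…,a_K) with all aᵢ > 1, the mode has j-th component (aⱼ − 1)/(Σaᵢ − K).
Here Σaᵢ = 78 and K = 5, so p_5 = (26 − 1)/(78 − 5) = 25/73 ≈ 0.3425.

MAP estimate: 0.3425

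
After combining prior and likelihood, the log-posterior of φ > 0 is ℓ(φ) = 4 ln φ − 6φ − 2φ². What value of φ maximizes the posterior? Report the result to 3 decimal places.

ℓ'(φ) = 4/φ − 6 − 4φ. Setting this to zero and multiplying by φ: 4φ² + 6φ − 4 = 0.
φ = (−6 + √(6² + 4·4·4)) / (2·4) = (−6 + √100) / 8 = (−6 + 10)/8 = 1/2.
ℓ''(φ) = −4/φ² − 4 < 0, confirming a maximum.

φ̂_MAP = 0.500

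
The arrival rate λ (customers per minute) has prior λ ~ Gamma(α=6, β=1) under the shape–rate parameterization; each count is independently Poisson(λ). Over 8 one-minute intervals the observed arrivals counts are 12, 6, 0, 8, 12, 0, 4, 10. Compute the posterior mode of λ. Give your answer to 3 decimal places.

λ̂_MAP = 6.333

Σxᵢ = 12+6+0+8+12+0+4+10 = 52, with n = 8.
Posterior ∝ λ^5e^(−1λ) · λ^52e^(−8λ) = λ^57e^(−9λ), i.e. Gamma(shape=58, rate=9).
The mode of a Gamma(a, b) with a ≥ 1 (shape–rate) is (a−1)/b = 57/9 ≈ 6.333.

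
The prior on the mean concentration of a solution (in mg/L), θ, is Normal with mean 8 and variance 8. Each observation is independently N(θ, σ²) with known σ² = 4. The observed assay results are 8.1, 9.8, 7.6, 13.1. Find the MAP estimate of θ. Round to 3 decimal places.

θ̂_MAP = 9.467

n = 4; x̄ = (8.1 + 9.8 + 7.6 + 13.1)/4 = 38.6/4 = 9.65.
For a Normal prior and Normal likelihood with known variance, the posterior is Normal; its mode equals its mean, the precision-weighted average.
Prior precision 1/σ₀² = 1/8 = 0.125; data precision n/σ² = 4/4 = 1.
θ̂ = (0.125·8 + 1·9.65) / (0.125 + 1) = 10.65/1.125 = 142/15 ≈ 9.467.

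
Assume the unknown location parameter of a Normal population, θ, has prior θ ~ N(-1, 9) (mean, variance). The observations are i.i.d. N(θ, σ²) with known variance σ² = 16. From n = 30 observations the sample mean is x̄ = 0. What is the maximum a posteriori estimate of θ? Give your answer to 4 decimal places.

n = 30, x̄ = 0.
For a Normal prior and Normal likelihood with known variance, the posterior is Normal; its mode equals its mean, the precision-weighted average.
Prior precision 1/σ₀² = 1/9; data precision n/σ² = 30/16 = 1.875.
θ̂ = ((1/9)·(-1) + 1.875·0) / (1/9 + 1.875) = (-1/9)/(143/72) = -8/143 ≈ -0.0559.

θ̂_MAP = -0.0559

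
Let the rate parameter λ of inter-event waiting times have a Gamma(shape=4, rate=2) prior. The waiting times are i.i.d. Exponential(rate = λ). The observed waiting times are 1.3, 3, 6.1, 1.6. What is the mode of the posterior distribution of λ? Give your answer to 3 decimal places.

λ̂_MAP = 0.500

The Exponential(rate=λ) likelihood is ∝ λ^n e^(−λΣtᵢ). Here n = 4 and Σtᵢ = 1.3 + 3 + 6.1 + 1.6 = 12.
Posterior ∝ λ^3e^(−2λ) · λ^4e^(−12λ) = λ^7e^(−14λ), i.e. Gamma(8, 14).
Mode = (a−1)/b = 7/14 ≈ 0.500.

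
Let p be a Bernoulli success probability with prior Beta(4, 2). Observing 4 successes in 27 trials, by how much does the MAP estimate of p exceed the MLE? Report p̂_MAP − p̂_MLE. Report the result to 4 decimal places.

MAP − MLE = 0.0777

Posterior is Beta(8, 25); MAP = (8−1)/(33−2) = 7/31 ≈ 0.22581.
MLE ignores the prior: p̂_MLE = k/n = 4/27 ≈ 0.14815.
Difference = 7/31 − 4/27 = 65/837 ≈ 0.0777.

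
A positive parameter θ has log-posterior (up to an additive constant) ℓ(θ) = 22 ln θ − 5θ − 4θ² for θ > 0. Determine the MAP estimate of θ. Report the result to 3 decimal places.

θ̂_MAP = 1.375

ℓ'(θ) = 22/θ − 5 − 8θ. Setting this to zero and multiplying by θ: 8θ² + 5θ − 22 = 0.
θ = (−5 + √(5² + 4·8·22)) / (2·8) = (−5 + √729) / 16 = (−5 + 27)/16 = 11/8.
ℓ''(θ) = −22/θ² − 8 < 0, confirming a maximum.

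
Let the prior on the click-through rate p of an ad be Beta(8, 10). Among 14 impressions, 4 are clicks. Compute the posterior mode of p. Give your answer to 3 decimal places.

p̂_MAP = 0.367

Prior: Beta(8, 10).
Data: 4 successes in 14 trials. The binomial likelihood contributes p^4(1−p)^10, so the posterior is Beta(8+4, 10+10) = Beta(12, 20).
For Beta(a, b) with a, b > 1 the mode is (a−1)/(a+b−2) = 11/30 ≈ 0.367.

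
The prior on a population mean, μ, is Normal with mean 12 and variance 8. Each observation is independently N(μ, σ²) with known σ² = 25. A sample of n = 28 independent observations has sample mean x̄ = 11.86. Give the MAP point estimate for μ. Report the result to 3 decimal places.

n = 28, x̄ = 11.86.
For a Normal prior and Normal likelihood with known variance, the posterior is Normal; its mode equals its mean, the precision-weighted average.
Prior precision 1/σ₀² = 1/8 = 0.125; data precision n/σ² = 28/25 = 1.12.
μ̂ = (0.125·12 + 1.12·11.86) / (0.125 + 1.12) = 14.7832/1.245 = 73916/6225 ≈ 11.874.

μ̂_MAP = 11.874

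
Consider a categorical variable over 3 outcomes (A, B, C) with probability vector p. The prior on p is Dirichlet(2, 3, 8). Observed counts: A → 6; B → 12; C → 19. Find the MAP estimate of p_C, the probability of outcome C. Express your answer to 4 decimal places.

MAP estimate of p_C = 0.5532

The posterior is Dirichlet(αᵢ + nᵢ) = Dirichlet(8, 15, 27).
For a Dirichlet(a₁,…,a_K) with all aᵢ > 1, the mode has j-th component (aⱼ − 1)/(Σaᵢ − K).
Here Σaᵢ = 50 and K = 3, so p_C = (27 − 1)/(50 − 3) = 26/47 ≈ 0.5532.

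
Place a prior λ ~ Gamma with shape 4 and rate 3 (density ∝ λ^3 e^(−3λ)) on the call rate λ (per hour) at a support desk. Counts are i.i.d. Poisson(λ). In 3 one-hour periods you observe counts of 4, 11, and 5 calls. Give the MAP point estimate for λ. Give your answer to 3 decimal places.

λ̂_MAP = 3.833

Σxᵢ = 4+11+5 = 20, with n = 3.
Posterior ∝ λ^3e^(−3λ) · λ^20e^(−3λ) = λ^23e^(−6λ), i.e. Gamma(shape=24, rate=6).
The mode of a Gamma(a, b) with a ≥ 1 (shape–rate) is (a−1)/b = 23/6 ≈ 3.833.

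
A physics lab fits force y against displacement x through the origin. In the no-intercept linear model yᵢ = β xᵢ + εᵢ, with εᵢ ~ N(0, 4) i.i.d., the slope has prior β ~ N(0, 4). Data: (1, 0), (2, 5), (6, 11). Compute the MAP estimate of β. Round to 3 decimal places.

log p(β | y) = −Σ(yᵢ − βxᵢ)²/(2·4) − β²/(2·4) + const.
Setting the derivative to zero: Σxᵢ(yᵢ − βxᵢ)/4 − β/4 = 0, so β = Σxᵢyᵢ / (Σxᵢ² + σ²/τ²).
Σxᵢyᵢ = 1·0 + 2·5 + 6·11 = 76; Σxᵢ² = 41; σ²/τ² = 1.
β̂_MAP = 76 / (41 + 1) = 76/42 ≈ 1.810.

β̂_MAP = 1.810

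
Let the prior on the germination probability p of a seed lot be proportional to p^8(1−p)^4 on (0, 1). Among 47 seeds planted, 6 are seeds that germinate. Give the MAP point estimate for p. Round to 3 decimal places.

p̂_MAP = 0.237

The prior density ∝ p^8(1−p)^4 is the kernel of Beta(9, 5).
Data: 6 successes in 47 trials. The binomial likelihood contributes p^6(1−p)^41, so the posterior is Beta(9+6, 5+41) = Beta(15, 46).
For Beta(a, b) with a, b > 1 the mode is (a−1)/(a+b−2) = 14/59 ≈ 0.237.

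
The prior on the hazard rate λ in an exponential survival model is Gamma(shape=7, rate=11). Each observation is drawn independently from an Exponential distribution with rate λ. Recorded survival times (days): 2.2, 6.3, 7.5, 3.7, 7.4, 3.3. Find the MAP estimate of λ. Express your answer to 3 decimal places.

The Exponential(rate=λ) likelihood is ∝ λ^n e^(−λΣtᵢ). Here n = 6 and Σtᵢ = 2.2 + 6.3 + 7.5 + 3.7 + 7.4 + 3.3 = 30.4.
Posterior ∝ λ^6e^(−11λ) · λ^6e^(−30.4λ) = λ^12e^(−41.4λ), i.e. Gamma(13, 41.4).
Mode = (a−1)/b = 12/41.4 ≈ 0.290.

λ̂_MAP = 0.290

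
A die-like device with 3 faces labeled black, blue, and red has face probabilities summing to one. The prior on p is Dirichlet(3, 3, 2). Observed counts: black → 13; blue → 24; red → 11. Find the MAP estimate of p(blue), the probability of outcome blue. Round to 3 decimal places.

The posterior is Dirichlet(αᵢ + nᵢ) = Dirichlet(16, 27, 13).
For a Dirichlet(a₁,…,a_K) with all aᵢ > 1, the mode has j-th component (aⱼ − 1)/(Σaᵢ − K).
Here Σaᵢ = 56 and K = 3, so p(blue) = (27 − 1)/(56 − 3) = 26/53 ≈ 0.491.

MAP estimate of p(blue) = 0.491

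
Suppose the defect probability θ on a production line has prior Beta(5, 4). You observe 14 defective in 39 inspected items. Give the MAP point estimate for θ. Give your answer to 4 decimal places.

θ̂_MAP = 0.3913

Prior: Beta(5, 4).
Data: 14 successes in 39 trials. The binomial likelihood contributes θ^14(1−θ)^25, so the posterior is Beta(5+14, 4+25) = Beta(19, 29).
For Beta(a, b) with a, b > 1 the mode is (a−1)/(a+b−2) = 18/46 ≈ 0.3913.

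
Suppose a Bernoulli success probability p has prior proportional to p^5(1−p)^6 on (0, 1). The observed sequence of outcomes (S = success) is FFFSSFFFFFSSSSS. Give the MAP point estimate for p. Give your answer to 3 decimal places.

p̂_MAP = 0.462

The prior density ∝ p^5(1−p)^6 is the kernel of Beta(6, 7).
Data: 7 successes in 15 trials (from the sequence). The binomial likelihood contributes p^7(1−p)^8, so the posterior is Beta(6+7, 7+8) = Beta(13, 15).
For Beta(a, b) with a, b > 1 the mode is (a−1)/(a+b−2) = 12/26 ≈ 0.462.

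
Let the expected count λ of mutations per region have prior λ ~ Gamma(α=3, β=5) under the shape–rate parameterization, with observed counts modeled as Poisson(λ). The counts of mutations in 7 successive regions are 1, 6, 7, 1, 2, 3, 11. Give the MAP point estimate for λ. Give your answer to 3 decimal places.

Σxᵢ = 1+6+7+1+2+3+11 = 31, with n = 7.
Posterior ∝ λ^2e^(−5λ) · λ^31e^(−7λ) = λ^33e^(−12λ), i.e. Gamma(shape=34, rate=12).
The mode of a Gamma(a, b) with a ≥ 1 (shape–rate) is (a−1)/b = 33/12 ≈ 2.750.

λ̂_MAP = 2.750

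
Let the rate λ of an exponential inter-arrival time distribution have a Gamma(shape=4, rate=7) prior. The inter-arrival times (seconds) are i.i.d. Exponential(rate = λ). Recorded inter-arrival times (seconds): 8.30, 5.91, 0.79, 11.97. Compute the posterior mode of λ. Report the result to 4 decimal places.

The Exponential(rate=λ) likelihood is ∝ λ^n e^(−λΣtᵢ). Here n = 4 and Σtᵢ = 8.30 + 5.91 + 0.79 + 11.97 = 26.97.
Posterior ∝ λ^3e^(−7λ) · λ^4e^(−26.97λ) = λ^7e^(−33.97λ), i.e. Gamma(8, 33.97).
Mode = (a−1)/b = 7/33.97 ≈ 0.2061.

λ̂_MAP = 0.2061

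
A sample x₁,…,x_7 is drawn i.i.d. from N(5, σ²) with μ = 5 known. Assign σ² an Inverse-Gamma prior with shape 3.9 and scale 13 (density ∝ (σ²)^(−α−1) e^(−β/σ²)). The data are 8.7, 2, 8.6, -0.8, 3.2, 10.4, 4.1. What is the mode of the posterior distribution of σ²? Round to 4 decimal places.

Sum of squared deviations about the known mean: SS = (8.7−5)² + (2−5)² + (8.6−5)² + (-0.8−5)² + (3.2−5)² + (10.4−5)² + (4.1−5)² = 102.5.
The Normal likelihood contributes (σ²)^(−n/2) exp(−SS/(2σ²)), so the posterior is Inverse-Gamma(α + n/2, β + SS/2) = Inverse-Gamma(7.4, 64.25).
The mode of Inverse-Gamma(a, b) is b/(a+1) = 64.25/8.4 ≈ 7.6488.

σ̂²_MAP = 7.6488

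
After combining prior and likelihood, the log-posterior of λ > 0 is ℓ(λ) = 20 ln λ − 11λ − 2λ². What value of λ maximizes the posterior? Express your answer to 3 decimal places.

ℓ'(λ) = 20/λ − 11 − 4λ. Setting this to zero and multiplying by λ: 4λ² + 11λ − 20 = 0.
λ = (−11 + √(11² + 4·4·20)) / (2·4) = (−11 + √441) / 8 = (−11 + 21)/8 = 5/4.
ℓ''(λ) = −20/λ² − 4 < 0, confirming a maximum.

λ̂_MAP = 1.250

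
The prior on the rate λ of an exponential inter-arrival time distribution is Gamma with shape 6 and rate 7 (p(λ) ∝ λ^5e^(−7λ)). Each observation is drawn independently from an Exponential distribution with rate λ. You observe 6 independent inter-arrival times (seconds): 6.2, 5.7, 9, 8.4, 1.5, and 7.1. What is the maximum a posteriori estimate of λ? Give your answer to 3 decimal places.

λ̂_MAP = 0.245

The Exponential(rate=λ) likelihood is ∝ λ^n e^(−λΣtᵢ). Here n = 6 and Σtᵢ = 6.2 + 5.7 + 9 + 8.4 + 1.5 + 7.1 = 37.9.
Posterior ∝ λ^5e^(−7λ) · λ^6e^(−37.9λ) = λ^11e^(−44.9λ), i.e. Gamma(12, 44.9).
Mode = (a−1)/b = 11/44.9 ≈ 0.245.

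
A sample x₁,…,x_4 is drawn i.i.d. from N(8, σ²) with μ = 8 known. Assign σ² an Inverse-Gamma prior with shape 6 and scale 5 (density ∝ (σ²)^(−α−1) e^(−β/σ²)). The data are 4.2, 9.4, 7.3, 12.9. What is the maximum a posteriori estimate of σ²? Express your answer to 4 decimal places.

σ̂²_MAP = 2.8278

Sum of squared deviations about the known mean: SS = (4.2−8)² + (9.4−8)² + (7.3−8)² + (12.9−8)² = 40.9.
The Normal likelihood contributes (σ²)^(−n/2) exp(−SS/(2σ²)), so the posterior is Inverse-Gamma(α + n/2, β + SS/2) = Inverse-Gamma(8, 25.45).
The mode of Inverse-Gamma(a, b) is b/(a+1) = 25.45/9 ≈ 2.8278.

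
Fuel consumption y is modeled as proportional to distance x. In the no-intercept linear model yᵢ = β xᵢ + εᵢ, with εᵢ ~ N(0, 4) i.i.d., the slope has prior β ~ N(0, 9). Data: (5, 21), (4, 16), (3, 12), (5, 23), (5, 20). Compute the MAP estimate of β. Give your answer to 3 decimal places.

β̂_MAP = 4.181

log p(β | y) = −Σ(yᵢ − βxᵢ)²/(2·4) − β²/(2·9) + const.
Setting the derivative to zero: Σxᵢ(yᵢ − βxᵢ)/4 − β/9 = 0, so β = Σxᵢyᵢ / (Σxᵢ² + σ²/τ²).
Σxᵢyᵢ = 5·21 + 4·16 + 3·12 + 5·23 + 5·20 = 420; Σxᵢ² = 100; σ²/τ² = 4/9.
β̂_MAP = 420 / (100 + 4/9) = 420/(904/9) = 945/226 ≈ 4.181.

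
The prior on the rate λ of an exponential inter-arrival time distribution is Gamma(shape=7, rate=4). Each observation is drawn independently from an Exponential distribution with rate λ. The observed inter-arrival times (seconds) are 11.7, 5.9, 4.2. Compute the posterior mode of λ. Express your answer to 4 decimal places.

The Exponential(rate=λ) likelihood is ∝ λ^n e^(−λΣtᵢ). Here n = 3 and Σtᵢ = 11.7 + 5.9 + 4.2 = 21.8.
Posterior ∝ λ^6e^(−4λ) · λ^3e^(−21.8λ) = λ^9e^(−25.8λ), i.e. Gamma(10, 25.8).
Mode = (a−1)/b = 9/25.8 ≈ 0.3488.

λ̂_MAP = 0.3488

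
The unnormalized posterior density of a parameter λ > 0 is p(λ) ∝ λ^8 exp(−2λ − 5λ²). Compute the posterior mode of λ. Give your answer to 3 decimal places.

λ̂_MAP = 0.800

ℓ'(λ) = 8/λ − 2 − 10λ. Setting this to zero and multiplying by λ: 10λ² + 2λ − 8 = 0.
λ = (−2 + √(2² + 4·10·8)) / (2·10) = (−2 + √324) / 20 = (−2 + 18)/20 = 4/5.
ℓ''(λ) = −8/λ² − 10 < 0, confirming a maximum.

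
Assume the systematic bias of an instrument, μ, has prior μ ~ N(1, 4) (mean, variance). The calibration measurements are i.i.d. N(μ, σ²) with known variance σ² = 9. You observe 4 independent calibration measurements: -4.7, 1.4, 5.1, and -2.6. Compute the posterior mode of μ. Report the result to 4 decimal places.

μ̂_MAP = 0.2320

n = 4; x̄ = ((-4.7) + 1.4 + 5.1 + (-2.6))/4 = -0.8/4 = -0.2.
For a Normal prior and Normal likelihood with known variance, the posterior is Normal; its mode equals its mean, the precision-weighted average.
Prior precision 1/σ₀² = 1/4 = 0.25; data precision n/σ² = 4/9.
μ̂ = (0.25·1 + (4/9)·(-0.2)) / (0.25 + 4/9) = (29/180)/(25/36) = 0.2320.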